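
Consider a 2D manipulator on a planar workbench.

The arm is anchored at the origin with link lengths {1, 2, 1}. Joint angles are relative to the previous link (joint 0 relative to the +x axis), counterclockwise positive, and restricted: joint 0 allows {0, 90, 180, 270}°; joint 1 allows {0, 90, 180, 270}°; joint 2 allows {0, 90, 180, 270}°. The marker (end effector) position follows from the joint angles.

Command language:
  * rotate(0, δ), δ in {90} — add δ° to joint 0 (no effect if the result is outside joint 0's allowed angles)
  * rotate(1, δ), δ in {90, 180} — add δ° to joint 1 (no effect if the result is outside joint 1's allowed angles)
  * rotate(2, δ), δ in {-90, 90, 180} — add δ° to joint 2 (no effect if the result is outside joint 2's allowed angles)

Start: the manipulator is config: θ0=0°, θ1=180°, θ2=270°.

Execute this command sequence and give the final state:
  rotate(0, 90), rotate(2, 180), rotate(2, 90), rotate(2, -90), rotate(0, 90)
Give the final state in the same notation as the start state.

from: config: θ0=0°, θ1=180°, θ2=270°
step 1 (rotate(0, 90)): config: θ0=90°, θ1=180°, θ2=270°
step 2 (rotate(2, 180)): config: θ0=90°, θ1=180°, θ2=90°
step 3 (rotate(2, 90)): config: θ0=90°, θ1=180°, θ2=180°
step 4 (rotate(2, -90)): config: θ0=90°, θ1=180°, θ2=90°
step 5 (rotate(0, 90)): config: θ0=180°, θ1=180°, θ2=90°

config: θ0=180°, θ1=180°, θ2=90°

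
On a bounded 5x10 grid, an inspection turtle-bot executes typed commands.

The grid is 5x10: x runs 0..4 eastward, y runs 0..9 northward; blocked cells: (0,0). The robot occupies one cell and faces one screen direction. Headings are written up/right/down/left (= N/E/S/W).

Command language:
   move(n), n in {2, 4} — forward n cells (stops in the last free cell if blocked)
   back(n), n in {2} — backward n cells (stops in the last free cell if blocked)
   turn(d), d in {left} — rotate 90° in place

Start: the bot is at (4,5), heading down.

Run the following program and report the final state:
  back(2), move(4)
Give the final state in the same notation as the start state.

from: at (4,5), heading down
1. back(2) → at (4,7), heading down
2. move(4) → at (4,3), heading down

at (4,3), heading down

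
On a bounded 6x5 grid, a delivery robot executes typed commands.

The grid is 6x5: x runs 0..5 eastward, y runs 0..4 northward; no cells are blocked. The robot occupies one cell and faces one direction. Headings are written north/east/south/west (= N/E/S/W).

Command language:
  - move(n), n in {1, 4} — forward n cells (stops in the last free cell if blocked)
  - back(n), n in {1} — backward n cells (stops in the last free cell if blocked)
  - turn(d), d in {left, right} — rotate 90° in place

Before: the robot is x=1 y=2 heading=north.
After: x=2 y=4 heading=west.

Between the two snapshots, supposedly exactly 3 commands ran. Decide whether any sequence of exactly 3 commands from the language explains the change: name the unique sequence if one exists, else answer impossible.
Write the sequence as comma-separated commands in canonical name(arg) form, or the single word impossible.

move(4), turn(left), back(1)

key: move(4) runs into the grid edge before its full distance
begin: x=1 y=2 heading=north
1. move(4) → x=1 y=4 heading=north
2. turn(left) → x=1 y=4 heading=west
3. back(1) → x=2 y=4 heading=west
no other 3-command option fits: unique.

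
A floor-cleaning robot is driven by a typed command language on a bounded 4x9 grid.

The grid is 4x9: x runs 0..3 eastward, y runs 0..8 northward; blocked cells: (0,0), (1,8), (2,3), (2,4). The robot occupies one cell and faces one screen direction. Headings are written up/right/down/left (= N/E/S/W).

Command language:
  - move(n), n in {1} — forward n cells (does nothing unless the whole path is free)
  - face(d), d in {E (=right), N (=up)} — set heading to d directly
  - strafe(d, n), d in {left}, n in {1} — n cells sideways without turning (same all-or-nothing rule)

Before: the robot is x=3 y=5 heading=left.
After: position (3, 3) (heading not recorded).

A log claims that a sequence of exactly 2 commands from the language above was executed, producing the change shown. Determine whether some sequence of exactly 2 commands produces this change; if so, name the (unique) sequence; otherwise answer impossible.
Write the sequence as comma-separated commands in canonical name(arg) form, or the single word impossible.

t0: x=3 y=5 heading=left
step 1 (strafe(left, 1)): x=3 y=4 heading=left
step 2 (strafe(left, 1)): x=3 y=3 heading=left
no rival 2-sequence matches.

strafe(left, 1), strafe(left, 1)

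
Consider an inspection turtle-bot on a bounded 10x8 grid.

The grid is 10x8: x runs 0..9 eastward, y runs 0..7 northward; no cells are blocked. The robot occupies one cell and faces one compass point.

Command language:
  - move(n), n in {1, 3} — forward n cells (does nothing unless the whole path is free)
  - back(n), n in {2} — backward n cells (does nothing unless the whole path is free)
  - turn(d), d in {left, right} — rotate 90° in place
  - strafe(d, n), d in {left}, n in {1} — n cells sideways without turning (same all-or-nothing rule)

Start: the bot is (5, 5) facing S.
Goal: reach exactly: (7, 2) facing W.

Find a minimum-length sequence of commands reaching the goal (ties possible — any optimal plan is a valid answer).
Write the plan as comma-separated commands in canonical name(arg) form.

from: (5, 5) facing S
step 1 (move(3)): (5, 2) facing S
step 2 (turn(right)): (5, 2) facing W
step 3 (back(2)): (7, 2) facing W
no 2-step plan works, so 3 is optimal.

move(3), turn(right), back(2)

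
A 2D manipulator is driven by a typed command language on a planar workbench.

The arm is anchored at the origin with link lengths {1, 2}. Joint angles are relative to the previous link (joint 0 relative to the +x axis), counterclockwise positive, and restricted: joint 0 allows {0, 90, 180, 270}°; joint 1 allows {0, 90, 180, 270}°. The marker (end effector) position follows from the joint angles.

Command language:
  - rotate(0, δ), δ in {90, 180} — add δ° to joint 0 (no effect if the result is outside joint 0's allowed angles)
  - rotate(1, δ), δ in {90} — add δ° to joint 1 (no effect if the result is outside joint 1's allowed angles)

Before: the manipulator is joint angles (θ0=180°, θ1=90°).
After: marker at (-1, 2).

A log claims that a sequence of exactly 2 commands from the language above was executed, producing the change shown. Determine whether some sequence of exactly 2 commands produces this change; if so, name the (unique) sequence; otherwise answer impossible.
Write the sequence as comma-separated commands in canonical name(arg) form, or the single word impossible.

t0: joint angles (θ0=180°, θ1=90°)
t=1 rotate(1, 90) ⇒ joint angles (θ0=180°, θ1=180°)
t=2 rotate(1, 90) ⇒ joint angles (θ0=180°, θ1=270°)
uniquely the one of 9 2-step routes that fits.

rotate(1, 90), rotate(1, 90)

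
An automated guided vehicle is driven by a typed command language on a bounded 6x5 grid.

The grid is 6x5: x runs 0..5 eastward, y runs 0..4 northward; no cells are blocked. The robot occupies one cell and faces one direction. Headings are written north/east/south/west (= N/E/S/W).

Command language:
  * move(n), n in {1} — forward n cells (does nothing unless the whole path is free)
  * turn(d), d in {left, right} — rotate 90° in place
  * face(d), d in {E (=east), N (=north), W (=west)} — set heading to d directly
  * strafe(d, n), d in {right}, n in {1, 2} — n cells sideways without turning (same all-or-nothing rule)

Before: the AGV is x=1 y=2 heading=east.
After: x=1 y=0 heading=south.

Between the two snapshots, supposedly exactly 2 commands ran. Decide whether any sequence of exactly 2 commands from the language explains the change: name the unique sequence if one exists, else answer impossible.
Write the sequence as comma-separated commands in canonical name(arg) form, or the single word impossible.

strafe(right, 2), turn(right)

key: cell and facing (now S) both changed — the 2 commands mix motion and turning
begin: x=1 y=2 heading=east
[1] after strafe(right, 2): x=1 y=0 heading=east
[2] after turn(right): x=1 y=0 heading=south
uniquely the one of 64 2-step routes that fits.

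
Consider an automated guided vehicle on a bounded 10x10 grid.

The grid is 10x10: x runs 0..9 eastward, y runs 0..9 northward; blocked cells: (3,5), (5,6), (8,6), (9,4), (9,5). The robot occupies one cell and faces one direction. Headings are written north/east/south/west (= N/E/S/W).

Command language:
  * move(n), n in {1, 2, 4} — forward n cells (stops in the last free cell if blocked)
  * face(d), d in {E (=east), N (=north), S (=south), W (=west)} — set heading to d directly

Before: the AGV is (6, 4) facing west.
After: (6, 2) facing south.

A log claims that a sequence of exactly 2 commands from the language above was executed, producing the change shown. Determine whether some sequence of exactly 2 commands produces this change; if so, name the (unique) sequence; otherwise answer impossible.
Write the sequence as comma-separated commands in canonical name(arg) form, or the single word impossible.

face(S), move(2)

key: running move(2) before face(S) would end elsewhere — order is forced
start: (6, 4) facing west
[1] after face(S): (6, 4) facing south
[2] after move(2): (6, 2) facing south
no other 2-command option fits: unique.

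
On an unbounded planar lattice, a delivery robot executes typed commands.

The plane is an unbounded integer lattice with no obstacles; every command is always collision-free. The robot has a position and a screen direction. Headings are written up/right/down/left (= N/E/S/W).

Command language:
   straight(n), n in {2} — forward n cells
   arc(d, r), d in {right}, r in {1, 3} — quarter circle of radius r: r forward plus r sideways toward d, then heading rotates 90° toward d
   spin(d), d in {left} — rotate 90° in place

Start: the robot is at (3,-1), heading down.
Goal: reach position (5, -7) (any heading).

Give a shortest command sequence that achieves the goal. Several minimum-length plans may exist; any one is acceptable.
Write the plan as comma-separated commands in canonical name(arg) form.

straight(2), spin(left), arc(right, 3), arc(right, 1)

start: at (3,-1), heading down
1. straight(2) → at (3,-3), heading down
2. spin(left) → at (3,-3), heading right
3. arc(right, 3) → at (6,-6), heading down
4. arc(right, 1) → at (5,-7), heading left
no 3-step plan works, so 4 is optimal.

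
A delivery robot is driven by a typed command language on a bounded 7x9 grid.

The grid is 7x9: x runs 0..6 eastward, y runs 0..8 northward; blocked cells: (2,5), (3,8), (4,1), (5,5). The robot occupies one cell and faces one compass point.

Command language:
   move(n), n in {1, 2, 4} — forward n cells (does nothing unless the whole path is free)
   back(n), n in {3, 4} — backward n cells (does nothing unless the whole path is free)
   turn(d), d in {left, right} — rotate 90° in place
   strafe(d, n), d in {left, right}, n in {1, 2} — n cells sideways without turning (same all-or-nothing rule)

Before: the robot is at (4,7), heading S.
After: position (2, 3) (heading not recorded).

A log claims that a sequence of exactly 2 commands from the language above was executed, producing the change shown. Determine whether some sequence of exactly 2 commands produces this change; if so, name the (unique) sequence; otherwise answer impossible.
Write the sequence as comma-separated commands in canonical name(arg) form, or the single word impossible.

key: running strafe(right, 2) before move(4) would end elsewhere — order is forced
initial: at (4,7), heading S
step 1 (move(4)): at (4,3), heading S
step 2 (strafe(right, 2)): at (2,3), heading S
all 121 alternatives checked — unique.

move(4), strafe(right, 2)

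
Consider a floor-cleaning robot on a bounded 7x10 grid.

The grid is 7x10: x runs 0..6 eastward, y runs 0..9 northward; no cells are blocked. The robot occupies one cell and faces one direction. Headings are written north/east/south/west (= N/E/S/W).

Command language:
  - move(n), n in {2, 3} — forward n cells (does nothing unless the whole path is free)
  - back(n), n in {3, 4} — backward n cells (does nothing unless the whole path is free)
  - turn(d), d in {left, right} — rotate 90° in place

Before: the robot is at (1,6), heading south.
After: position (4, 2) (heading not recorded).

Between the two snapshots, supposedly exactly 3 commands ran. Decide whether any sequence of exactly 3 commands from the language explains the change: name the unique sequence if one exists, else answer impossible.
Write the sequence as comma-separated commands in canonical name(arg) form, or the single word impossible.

impossible

no 3-step route produces this change.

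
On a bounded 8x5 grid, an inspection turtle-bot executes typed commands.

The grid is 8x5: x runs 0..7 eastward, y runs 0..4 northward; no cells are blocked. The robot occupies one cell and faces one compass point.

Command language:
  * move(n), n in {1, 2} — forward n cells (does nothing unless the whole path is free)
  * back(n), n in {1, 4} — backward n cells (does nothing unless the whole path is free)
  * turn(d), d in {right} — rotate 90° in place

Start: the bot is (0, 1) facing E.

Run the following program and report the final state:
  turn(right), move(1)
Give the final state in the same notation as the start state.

(0, 0) facing S

t0: (0, 1) facing E
t=1 turn(right) ⇒ (0, 1) facing S
t=2 move(1) ⇒ (0, 0) facing S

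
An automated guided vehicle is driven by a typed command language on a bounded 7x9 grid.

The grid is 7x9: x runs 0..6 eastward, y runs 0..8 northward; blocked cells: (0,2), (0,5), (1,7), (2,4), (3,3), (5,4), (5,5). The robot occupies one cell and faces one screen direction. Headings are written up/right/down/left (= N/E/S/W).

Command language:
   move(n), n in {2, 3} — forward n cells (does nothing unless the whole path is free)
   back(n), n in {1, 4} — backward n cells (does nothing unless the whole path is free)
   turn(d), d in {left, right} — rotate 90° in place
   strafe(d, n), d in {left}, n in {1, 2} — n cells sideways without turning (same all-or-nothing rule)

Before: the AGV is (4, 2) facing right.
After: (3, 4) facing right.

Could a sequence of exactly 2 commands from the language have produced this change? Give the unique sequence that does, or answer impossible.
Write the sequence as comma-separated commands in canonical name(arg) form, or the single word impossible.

key: heading stays E — no command in the sequence turns
initial: (4, 2) facing right
1. strafe(left, 2) → (4, 4) facing right
2. back(1) → (3, 4) facing right
all 64 alternatives checked — unique.

strafe(left, 2), back(1)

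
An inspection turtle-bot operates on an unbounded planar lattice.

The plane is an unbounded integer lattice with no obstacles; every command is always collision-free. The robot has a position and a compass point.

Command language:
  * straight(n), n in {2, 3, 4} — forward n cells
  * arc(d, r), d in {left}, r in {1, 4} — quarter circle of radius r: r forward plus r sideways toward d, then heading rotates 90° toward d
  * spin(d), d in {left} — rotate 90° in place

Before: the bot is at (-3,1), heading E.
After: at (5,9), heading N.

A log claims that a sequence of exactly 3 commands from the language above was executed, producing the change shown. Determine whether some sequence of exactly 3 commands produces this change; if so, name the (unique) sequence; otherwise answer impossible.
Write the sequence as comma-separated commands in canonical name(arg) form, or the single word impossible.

key: position moved to (5,9) AND the heading swung to N — translation plus rotation needed
initial: at (-3,1), heading E
[1] after straight(4): at (1,1), heading E
[2] after arc(left, 4): at (5,5), heading N
[3] after straight(4): at (5,9), heading N
no other 3-command option fits: unique.

straight(4), arc(left, 4), straight(4)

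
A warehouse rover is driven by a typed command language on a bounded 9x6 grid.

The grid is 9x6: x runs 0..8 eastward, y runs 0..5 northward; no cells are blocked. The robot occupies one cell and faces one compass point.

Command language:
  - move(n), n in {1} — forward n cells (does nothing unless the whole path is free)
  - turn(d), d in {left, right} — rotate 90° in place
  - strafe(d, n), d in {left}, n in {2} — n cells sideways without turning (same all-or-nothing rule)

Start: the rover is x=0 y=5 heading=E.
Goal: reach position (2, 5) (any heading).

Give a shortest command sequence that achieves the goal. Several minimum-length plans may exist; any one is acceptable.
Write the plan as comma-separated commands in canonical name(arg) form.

start: x=0 y=5 heading=E
1. turn(right) → x=0 y=5 heading=S
2. strafe(left, 2) → x=2 y=5 heading=S
minimal: 2 command(s), checked below 2.

turn(right), strafe(left, 2)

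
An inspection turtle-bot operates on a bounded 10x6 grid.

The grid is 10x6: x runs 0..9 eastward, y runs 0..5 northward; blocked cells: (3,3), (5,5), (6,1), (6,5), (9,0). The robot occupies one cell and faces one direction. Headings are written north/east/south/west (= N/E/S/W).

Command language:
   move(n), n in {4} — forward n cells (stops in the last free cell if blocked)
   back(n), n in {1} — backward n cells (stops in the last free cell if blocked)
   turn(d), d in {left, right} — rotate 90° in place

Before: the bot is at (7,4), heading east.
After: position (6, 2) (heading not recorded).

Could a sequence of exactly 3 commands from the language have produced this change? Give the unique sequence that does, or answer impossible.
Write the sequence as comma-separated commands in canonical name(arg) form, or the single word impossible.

back(1), turn(right), move(4)

key: order matters: swapping back(1) and move(4) lands elsewhere
from: at (7,4), heading east
t=1 back(1) ⇒ at (6,4), heading east
t=2 turn(right) ⇒ at (6,4), heading south
t=3 move(4) ⇒ at (6,2), heading south
uniquely the one of 64 3-step routes that fits.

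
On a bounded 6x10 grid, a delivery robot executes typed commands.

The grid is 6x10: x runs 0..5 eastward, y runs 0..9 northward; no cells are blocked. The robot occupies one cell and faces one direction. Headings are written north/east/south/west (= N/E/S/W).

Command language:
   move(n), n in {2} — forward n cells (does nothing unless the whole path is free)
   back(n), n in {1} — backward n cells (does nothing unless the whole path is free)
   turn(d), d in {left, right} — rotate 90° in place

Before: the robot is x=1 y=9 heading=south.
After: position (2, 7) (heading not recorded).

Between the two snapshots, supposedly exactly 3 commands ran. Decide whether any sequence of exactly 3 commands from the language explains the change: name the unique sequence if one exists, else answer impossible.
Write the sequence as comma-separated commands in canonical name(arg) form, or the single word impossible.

move(2), turn(right), back(1)

key: order matters: swapping move(2) and back(1) lands elsewhere
from: x=1 y=9 heading=south
[1] after move(2): x=1 y=7 heading=south
[2] after turn(right): x=1 y=7 heading=west
[3] after back(1): x=2 y=7 heading=west
all 64 alternatives checked — unique.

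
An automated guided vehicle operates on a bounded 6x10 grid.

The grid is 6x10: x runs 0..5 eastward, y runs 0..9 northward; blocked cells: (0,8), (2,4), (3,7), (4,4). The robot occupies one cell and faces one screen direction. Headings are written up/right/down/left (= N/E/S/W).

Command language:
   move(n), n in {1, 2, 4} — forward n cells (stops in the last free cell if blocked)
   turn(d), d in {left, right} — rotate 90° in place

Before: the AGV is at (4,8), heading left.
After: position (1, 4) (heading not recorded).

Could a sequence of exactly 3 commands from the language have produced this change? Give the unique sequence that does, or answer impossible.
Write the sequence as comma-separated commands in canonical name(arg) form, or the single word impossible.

key: the first move(4) is stopped early by the blocked cell at (0,8)
start: at (4,8), heading left
t=1 move(4) ⇒ at (1,8), heading left
t=2 turn(left) ⇒ at (1,8), heading down
t=3 move(4) ⇒ at (1,4), heading down
no other 3-command option fits: unique.

move(4), turn(left), move(4)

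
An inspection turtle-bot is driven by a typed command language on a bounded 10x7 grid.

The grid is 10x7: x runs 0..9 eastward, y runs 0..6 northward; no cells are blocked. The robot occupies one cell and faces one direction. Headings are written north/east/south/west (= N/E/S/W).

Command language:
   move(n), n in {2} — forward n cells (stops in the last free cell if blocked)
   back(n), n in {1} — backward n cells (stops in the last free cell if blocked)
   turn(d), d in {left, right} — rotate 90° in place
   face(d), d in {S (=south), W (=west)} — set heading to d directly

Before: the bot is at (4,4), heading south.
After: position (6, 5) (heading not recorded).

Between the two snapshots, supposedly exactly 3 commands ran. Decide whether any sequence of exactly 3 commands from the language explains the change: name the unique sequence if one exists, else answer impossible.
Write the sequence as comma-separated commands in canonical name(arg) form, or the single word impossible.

key: order matters: swapping back(1) and move(2) lands elsewhere
initial: at (4,4), heading south
t=1 back(1) ⇒ at (4,5), heading south
t=2 turn(left) ⇒ at (4,5), heading east
t=3 move(2) ⇒ at (6,5), heading east
no other 3-command option fits: unique.

back(1), turn(left), move(2)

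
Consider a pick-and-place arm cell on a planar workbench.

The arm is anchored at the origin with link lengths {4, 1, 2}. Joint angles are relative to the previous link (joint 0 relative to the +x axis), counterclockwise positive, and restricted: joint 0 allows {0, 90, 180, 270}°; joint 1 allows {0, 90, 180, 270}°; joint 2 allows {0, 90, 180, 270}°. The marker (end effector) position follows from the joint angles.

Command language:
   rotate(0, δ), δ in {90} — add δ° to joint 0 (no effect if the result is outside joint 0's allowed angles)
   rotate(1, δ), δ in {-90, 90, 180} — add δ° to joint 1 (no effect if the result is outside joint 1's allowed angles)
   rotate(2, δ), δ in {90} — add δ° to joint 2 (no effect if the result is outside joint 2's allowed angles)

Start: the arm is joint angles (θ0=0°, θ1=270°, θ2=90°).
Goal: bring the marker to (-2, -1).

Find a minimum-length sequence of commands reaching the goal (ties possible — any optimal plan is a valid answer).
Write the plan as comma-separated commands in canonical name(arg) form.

rotate(1, 180), rotate(0, 90), rotate(0, 90)

initial: joint angles (θ0=0°, θ1=270°, θ2=90°)
[1] after rotate(1, 180): joint angles (θ0=0°, θ1=90°, θ2=90°)
[2] after rotate(0, 90): joint angles (θ0=90°, θ1=90°, θ2=90°)
[3] after rotate(0, 90): joint angles (θ0=180°, θ1=90°, θ2=90°)
nothing shorter than 3 reaches the goal.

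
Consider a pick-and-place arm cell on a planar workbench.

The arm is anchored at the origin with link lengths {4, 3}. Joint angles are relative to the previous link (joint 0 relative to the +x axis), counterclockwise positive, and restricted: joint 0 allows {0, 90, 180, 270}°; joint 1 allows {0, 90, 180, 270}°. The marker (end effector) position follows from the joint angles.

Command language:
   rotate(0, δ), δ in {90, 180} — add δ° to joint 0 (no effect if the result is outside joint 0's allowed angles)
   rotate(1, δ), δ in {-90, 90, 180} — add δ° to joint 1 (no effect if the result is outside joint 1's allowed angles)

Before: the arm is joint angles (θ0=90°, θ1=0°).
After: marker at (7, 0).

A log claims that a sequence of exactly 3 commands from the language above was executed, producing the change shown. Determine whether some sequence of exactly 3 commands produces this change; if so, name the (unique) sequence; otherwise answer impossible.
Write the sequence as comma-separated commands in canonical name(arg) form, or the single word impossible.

rotate(0, 90), rotate(0, 90), rotate(0, 90)

begin: joint angles (θ0=90°, θ1=0°)
t=1 rotate(0, 90) ⇒ joint angles (θ0=180°, θ1=0°)
t=2 rotate(0, 90) ⇒ joint angles (θ0=270°, θ1=0°)
t=3 rotate(0, 90) ⇒ joint angles (θ0=0°, θ1=0°)
all 125 alternatives checked — unique.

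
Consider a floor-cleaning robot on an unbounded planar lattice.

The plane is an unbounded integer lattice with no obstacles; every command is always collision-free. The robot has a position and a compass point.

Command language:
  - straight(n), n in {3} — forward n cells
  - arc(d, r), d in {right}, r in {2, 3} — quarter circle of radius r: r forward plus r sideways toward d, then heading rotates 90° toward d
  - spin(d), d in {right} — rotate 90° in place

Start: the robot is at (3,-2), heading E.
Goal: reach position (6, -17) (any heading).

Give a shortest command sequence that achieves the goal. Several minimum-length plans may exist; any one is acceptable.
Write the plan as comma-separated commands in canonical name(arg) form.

from: at (3,-2), heading E
step 1 (arc(right, 3)): at (6,-5), heading S
step 2 (straight(3)): at (6,-8), heading S
step 3 (straight(3)): at (6,-11), heading S
step 4 (straight(3)): at (6,-14), heading S
step 5 (straight(3)): at (6,-17), heading S
minimal: 5 command(s), checked below 5.

arc(right, 3), straight(3), straight(3), straight(3), straight(3)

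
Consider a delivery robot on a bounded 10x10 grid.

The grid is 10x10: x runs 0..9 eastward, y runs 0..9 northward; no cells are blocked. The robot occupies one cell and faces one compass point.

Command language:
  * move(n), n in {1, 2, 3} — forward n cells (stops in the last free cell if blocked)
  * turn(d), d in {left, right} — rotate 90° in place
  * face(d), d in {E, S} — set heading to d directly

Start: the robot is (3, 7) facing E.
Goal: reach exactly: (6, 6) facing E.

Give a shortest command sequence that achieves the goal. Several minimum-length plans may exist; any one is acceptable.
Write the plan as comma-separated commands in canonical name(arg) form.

start: (3, 7) facing E
1. face(S) → (3, 7) facing S
2. move(1) → (3, 6) facing S
3. face(E) → (3, 6) facing E
4. move(3) → (6, 6) facing E
no 3-step plan works, so 4 is optimal.

face(S), move(1), face(E), move(3)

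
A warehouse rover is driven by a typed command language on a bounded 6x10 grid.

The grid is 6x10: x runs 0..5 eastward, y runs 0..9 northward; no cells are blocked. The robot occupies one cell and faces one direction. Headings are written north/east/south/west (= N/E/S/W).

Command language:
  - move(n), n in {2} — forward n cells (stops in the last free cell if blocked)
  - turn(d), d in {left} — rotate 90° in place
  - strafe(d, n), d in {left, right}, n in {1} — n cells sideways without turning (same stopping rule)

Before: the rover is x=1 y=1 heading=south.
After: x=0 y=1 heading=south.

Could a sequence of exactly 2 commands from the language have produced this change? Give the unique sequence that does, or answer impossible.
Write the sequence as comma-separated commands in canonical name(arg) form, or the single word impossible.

strafe(right, 1), strafe(right, 1)

key: the second strafe(right, 1) runs into the grid edge before its full distance
start: x=1 y=1 heading=south
step 1 (strafe(right, 1)): x=0 y=1 heading=south
step 2 (strafe(right, 1)): x=0 y=1 heading=south
all 16 alternatives checked — unique.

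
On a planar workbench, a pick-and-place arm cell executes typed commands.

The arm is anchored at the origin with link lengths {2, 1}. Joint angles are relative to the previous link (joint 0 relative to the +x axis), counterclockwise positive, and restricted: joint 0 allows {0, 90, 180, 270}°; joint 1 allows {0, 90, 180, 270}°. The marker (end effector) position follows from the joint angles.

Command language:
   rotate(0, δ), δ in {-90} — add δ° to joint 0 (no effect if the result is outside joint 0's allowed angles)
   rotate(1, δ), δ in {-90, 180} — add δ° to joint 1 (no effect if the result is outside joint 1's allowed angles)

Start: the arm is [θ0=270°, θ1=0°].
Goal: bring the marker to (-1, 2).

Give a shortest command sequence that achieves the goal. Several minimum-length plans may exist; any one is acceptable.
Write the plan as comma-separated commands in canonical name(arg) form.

t0: [θ0=270°, θ1=0°]
[1] after rotate(0, -90): [θ0=180°, θ1=0°]
[2] after rotate(0, -90): [θ0=90°, θ1=0°]
[3] after rotate(1, 180): [θ0=90°, θ1=180°]
[4] after rotate(1, -90): [θ0=90°, θ1=90°]
shorter routes all fall short; 4 is best.

rotate(0, -90), rotate(0, -90), rotate(1, 180), rotate(1, -90)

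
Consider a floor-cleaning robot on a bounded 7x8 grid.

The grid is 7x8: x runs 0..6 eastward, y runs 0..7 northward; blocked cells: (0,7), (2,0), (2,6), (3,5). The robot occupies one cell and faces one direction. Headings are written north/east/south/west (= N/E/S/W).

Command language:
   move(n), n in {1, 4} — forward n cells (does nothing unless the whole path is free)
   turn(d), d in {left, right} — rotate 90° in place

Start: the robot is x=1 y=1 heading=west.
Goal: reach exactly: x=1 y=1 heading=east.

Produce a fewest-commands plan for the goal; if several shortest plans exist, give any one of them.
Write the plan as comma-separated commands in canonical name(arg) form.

t0: x=1 y=1 heading=west
step 1 (turn(right)): x=1 y=1 heading=north
step 2 (turn(right)): x=1 y=1 heading=east
nothing shorter than 2 reaches the goal.

turn(right), turn(right)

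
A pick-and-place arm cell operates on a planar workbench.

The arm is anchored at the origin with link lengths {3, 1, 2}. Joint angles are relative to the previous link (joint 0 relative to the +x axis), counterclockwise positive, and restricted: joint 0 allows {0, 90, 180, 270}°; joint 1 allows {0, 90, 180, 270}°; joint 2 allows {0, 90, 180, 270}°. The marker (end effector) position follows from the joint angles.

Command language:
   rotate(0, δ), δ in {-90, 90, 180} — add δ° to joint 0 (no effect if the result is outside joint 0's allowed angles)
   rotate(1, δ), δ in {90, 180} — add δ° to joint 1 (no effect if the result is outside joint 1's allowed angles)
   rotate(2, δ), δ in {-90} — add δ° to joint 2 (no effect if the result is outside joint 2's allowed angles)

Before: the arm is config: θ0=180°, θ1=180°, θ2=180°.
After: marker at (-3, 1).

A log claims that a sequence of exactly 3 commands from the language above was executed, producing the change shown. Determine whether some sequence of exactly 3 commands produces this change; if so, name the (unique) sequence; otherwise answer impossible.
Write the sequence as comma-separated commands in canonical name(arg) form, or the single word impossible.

start: config: θ0=180°, θ1=180°, θ2=180°
1. rotate(1, 90) → config: θ0=180°, θ1=270°, θ2=180°
2. rotate(1, 90) → config: θ0=180°, θ1=0°, θ2=180°
3. rotate(1, 90) → config: θ0=180°, θ1=90°, θ2=180°
all 216 alternatives checked — unique.

rotate(1, 90), rotate(1, 90), rotate(1, 90)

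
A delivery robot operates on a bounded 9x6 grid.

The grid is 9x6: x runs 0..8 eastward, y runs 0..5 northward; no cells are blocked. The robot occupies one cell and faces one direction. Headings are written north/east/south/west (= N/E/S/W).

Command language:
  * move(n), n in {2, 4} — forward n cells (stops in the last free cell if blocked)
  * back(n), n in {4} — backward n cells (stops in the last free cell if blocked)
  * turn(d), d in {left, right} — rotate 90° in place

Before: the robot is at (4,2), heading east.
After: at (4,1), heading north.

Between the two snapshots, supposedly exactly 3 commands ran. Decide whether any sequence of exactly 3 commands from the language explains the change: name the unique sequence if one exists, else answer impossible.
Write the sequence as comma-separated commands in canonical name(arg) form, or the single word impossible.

key: cell and facing (now N) both changed — the 3 commands mix motion and turning
begin: at (4,2), heading east
1. turn(left) → at (4,2), heading north
2. move(4) → at (4,5), heading north
3. back(4) → at (4,1), heading north
uniquely the one of 125 3-step routes that fits.

turn(left), move(4), back(4)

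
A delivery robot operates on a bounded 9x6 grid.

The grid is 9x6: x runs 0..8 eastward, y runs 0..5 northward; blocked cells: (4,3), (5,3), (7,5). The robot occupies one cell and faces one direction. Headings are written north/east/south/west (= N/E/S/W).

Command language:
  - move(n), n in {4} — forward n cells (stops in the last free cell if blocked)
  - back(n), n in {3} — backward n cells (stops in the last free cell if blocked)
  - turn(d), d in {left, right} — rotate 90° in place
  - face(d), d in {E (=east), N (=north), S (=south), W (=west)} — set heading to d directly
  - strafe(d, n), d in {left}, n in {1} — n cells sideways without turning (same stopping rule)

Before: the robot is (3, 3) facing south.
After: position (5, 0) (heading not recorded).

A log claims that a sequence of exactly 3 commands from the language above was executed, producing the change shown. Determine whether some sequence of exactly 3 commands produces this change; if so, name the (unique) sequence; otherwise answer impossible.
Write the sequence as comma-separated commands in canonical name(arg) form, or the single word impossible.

key: running strafe(left, 1) before move(4) would end elsewhere — order is forced
from: (3, 3) facing south
[1] after move(4): (3, 0) facing south
[2] after strafe(left, 1): (4, 0) facing south
[3] after strafe(left, 1): (5, 0) facing south
no rival 3-sequence matches.

move(4), strafe(left, 1), strafe(left, 1)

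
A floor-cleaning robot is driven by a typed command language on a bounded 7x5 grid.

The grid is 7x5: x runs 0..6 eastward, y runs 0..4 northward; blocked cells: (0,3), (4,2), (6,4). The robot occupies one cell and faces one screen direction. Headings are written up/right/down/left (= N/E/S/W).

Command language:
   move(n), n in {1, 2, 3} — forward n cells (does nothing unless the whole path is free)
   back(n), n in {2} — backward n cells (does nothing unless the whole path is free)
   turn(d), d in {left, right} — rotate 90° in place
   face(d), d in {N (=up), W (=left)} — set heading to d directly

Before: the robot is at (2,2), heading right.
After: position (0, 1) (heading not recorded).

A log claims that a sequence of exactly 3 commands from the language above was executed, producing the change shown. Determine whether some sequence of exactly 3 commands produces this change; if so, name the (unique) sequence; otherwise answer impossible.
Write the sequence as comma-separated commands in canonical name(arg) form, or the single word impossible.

back(2), turn(right), move(1)

key: running move(1) before back(2) would end elsewhere — order is forced
start: at (2,2), heading right
t=1 back(2) ⇒ at (0,2), heading right
t=2 turn(right) ⇒ at (0,2), heading down
t=3 move(1) ⇒ at (0,1), heading down
all 512 alternatives checked — unique.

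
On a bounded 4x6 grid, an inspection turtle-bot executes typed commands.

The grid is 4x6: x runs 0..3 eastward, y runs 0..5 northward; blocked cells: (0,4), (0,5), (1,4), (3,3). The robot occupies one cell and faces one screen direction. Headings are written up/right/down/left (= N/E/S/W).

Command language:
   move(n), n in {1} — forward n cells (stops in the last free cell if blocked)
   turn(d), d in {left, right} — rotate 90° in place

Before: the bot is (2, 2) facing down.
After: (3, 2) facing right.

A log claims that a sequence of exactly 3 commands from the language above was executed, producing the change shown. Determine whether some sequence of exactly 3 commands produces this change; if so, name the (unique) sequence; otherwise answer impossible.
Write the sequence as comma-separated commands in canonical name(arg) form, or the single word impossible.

turn(left), move(1), move(1)

key: the second move(1) runs into the grid edge before its full distance
from: (2, 2) facing down
[1] after turn(left): (2, 2) facing right
[2] after move(1): (3, 2) facing right
[3] after move(1): (3, 2) facing right
no rival 3-sequence matches.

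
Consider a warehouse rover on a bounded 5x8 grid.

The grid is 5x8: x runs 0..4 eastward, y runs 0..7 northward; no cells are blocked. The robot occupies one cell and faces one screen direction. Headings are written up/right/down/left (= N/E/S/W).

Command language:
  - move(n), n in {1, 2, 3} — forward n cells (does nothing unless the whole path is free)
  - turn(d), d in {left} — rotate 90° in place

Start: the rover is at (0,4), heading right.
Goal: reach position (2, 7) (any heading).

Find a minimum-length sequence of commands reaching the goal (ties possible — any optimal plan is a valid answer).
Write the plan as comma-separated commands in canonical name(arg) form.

move(2), turn(left), move(3)

t0: at (0,4), heading right
step 1 (move(2)): at (2,4), heading right
step 2 (turn(left)): at (2,4), heading up
step 3 (move(3)): at (2,7), heading up
shorter routes all fall short; 3 is best.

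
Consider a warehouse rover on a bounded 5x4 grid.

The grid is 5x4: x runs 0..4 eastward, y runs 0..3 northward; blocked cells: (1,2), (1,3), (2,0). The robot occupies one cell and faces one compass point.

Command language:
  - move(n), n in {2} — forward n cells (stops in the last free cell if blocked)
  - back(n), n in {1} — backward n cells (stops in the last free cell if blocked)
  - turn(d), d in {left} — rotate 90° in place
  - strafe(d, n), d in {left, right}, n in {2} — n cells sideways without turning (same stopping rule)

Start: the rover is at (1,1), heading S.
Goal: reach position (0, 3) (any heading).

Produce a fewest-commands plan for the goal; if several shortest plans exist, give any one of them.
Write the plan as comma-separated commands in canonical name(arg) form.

strafe(right, 2), back(1), back(1)

initial: at (1,1), heading S
[1] after strafe(right, 2): at (0,1), heading S
[2] after back(1): at (0,2), heading S
[3] after back(1): at (0,3), heading S
nothing shorter than 3 reaches the goal.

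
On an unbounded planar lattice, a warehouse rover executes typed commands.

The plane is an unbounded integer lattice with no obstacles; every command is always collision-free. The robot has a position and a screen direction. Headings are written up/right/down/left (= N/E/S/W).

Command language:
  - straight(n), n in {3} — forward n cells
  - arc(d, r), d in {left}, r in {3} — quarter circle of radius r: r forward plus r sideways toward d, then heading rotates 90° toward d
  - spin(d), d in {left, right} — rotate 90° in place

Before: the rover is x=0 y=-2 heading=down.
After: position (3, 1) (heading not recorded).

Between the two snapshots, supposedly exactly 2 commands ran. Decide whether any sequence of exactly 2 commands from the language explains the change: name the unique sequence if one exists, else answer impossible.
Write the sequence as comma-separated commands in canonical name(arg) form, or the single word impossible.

spin(left), arc(left, 3)

key: running arc(left, 3) before spin(left) would end elsewhere — order is forced
initial: x=0 y=-2 heading=down
[1] after spin(left): x=0 y=-2 heading=right
[2] after arc(left, 3): x=3 y=1 heading=up
no other 2-command option fits: unique.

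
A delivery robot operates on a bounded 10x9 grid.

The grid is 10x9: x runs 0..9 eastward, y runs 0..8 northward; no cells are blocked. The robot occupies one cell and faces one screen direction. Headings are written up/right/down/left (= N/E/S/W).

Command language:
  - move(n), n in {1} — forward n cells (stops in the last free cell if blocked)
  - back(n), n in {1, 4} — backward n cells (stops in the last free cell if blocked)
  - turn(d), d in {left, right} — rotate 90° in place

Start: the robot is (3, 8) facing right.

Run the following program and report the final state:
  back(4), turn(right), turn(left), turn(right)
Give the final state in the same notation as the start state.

begin: (3, 8) facing right
step 1 (back(4)): (0, 8) facing right
step 2 (turn(right)): (0, 8) facing down
step 3 (turn(left)): (0, 8) facing right
step 4 (turn(right)): (0, 8) facing down

(0, 8) facing down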